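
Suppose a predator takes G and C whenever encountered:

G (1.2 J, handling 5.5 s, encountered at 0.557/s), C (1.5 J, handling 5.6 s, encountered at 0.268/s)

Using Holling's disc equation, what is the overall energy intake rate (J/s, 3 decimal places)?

0.192 J/s

R = (0.557×1.2 + 0.268×1.5) / (1 + 0.557×5.5 + 0.268×5.6) = 1.07/5.564 = 0.1924 J/s.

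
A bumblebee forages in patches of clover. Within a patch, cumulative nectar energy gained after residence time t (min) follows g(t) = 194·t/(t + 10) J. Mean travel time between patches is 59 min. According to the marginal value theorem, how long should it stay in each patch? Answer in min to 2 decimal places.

24.29 min

Optimal t* satisfies g'(t*) = g(t*)/(T + t*).
g'(t) = 194·10/(t + 10)². Setting 194·10/(t+10)² = 194t/[(t+10)(59+t)] gives 10(59+t) = t(t+10), so t² = 10×59 = 590.
t* = √590 = 24.29 min.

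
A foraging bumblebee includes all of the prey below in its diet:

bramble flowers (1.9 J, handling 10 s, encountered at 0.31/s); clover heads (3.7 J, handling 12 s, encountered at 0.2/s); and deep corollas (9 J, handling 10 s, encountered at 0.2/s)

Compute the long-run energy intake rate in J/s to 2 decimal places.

R = Σλ_iE_i / (1 + Σλ_ih_i)
Numerator: 0.31×1.9 + 0.2×3.7 + 0.2×9 = 3.129
Denominator: 1 + 0.31×10 + 0.2×12 + 0.2×10 = 8.5
R = 3.129/8.5 = 0.3681 J/s

0.37 J/s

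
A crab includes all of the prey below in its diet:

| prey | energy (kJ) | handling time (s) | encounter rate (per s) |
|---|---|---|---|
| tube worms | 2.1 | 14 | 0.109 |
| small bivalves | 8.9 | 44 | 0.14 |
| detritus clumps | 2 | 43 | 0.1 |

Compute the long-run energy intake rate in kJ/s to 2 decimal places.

R = Σλ_iE_i / (1 + Σλ_ih_i)
Numerator: 0.109×2.1 + 0.14×8.9 + 0.1×2 = 1.675
Denominator: 1 + 0.109×14 + 0.14×44 + 0.1×43 = 12.99
R = 1.675/12.99 = 0.129 kJ/s

0.13 kJ/s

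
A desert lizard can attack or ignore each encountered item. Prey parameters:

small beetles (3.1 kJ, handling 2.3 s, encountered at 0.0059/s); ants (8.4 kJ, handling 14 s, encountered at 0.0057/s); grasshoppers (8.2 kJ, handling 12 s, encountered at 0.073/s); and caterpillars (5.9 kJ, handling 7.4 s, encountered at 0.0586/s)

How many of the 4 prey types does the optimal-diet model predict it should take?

E/h in descending order: small beetles 1.35, caterpillars 0.797, grasshoppers 0.683, ants 0.6 kJ/s. The optimal diet is the largest prefix of this list for which every included type satisfies E_i/h_i > R on the types above it.
Rate on top 1: 0.01805. caterpillars: 0.797 > 0.01805 → include.
Rate on top 2: 0.2515. grasshoppers: 0.683 > 0.2515 → include.
Rate on top 3: 0.4144. ants: 0.6 > 0.4144 → include.
Optimal diet: small beetles, caterpillars, grasshoppers, ants — 4 of 4 types.

4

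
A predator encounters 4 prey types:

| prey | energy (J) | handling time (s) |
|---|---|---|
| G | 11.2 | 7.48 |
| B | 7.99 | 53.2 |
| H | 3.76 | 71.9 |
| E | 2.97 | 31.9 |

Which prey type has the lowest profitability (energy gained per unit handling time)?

Profitability E/h (J/s): G = 11.2/7.48 = 1.5, B = 7.99/53.2 = 0.15, H = 3.76/71.9 = 0.0523, E = 2.97/31.9 = 0.0931.
Ranked: G > B > E > H.

H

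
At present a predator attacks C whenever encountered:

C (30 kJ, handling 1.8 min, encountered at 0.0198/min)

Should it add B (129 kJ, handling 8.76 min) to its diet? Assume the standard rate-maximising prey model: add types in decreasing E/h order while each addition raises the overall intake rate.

Yes

Current rate: (0.0198×30)/(1 + 0.0198×1.8) = 0.5736 kJ/min.
Profitability of B: 129/8.76 = 14.73 kJ/min.
14.73 > 0.5736, so adding B raises the average — include it.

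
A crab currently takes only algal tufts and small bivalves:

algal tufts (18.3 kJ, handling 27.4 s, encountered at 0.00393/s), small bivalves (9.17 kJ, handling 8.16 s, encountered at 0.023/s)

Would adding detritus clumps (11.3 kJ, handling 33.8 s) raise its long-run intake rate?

Yes

Current rate: (0.00393×18.3 + 0.023×9.17)/(1 + 0.00393×27.4 + 0.023×8.16) = 0.2183 kJ/s.
Profitability of detritus clumps: 11.3/33.8 = 0.3343 kJ/s.
0.3343 > 0.2183, so adding detritus clumps raises the average — include it.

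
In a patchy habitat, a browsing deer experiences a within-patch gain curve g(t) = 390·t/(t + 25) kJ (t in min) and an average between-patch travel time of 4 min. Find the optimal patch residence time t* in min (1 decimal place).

Optimal t* satisfies g'(t*) = g(t*)/(T + t*).
g'(t) = 390·25/(t + 25)². Setting 390·25/(t+25)² = 390t/[(t+25)(4+t)] gives 25(4+t) = t(t+25), so t² = 25×4 = 100.
t* = √100 = 10 min.

10.0 min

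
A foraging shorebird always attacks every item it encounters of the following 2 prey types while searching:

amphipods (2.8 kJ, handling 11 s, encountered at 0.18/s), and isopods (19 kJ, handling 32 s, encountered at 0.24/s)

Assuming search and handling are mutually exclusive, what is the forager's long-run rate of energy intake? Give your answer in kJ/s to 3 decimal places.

Energy encountered per unit search time: 0.18×2.8 + 0.24×19 = 5.064 kJ/s.
Handling time per unit search time: 0.18×11 + 0.24×32 = 9.66.
Rate = 5.064/(1 + 9.66) = 0.475 kJ/s.

0.475 kJ/s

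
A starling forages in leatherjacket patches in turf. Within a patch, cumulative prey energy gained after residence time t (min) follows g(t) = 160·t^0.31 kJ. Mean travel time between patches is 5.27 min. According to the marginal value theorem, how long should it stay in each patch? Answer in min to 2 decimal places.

2.37 min

Maximise g(t)/(T+t): set derivative to zero → g'(t)(T+t) = g(t).
g'(t) = 0.31·160·t^-0.69. Setting 0.31·160·t^-0.69 = 160·t^0.31/(5.27+t) gives 0.31(5.27+t) = t, so 0.69·t = 0.31×5.27.
t* = 0.31×5.27/0.69 = 2.368 min.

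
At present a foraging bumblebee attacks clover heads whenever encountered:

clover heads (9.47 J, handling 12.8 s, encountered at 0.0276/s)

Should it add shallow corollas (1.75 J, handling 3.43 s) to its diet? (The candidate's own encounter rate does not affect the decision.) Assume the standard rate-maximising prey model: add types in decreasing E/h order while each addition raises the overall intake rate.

Yes

Current rate: (0.0276×9.47)/(1 + 0.0276×12.8) = 0.1931 J/s.
Profitability of shallow corollas: 1.75/3.43 = 0.5102 J/s.
Since 0.5102 > R, including shallow corollas increases the long-run rate.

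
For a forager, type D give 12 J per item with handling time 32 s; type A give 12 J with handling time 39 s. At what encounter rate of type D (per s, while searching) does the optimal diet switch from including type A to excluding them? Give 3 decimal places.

At the threshold, the rate on type D alone equals the profitability of type A: λ·12/(1 + λ·32) = 12/39 = 0.3077.
Rearranging, λ(12 − 0.3077×32) = 0.3077, so λ = 0.3077/2.154 = 0.1429 per s.

0.143 per s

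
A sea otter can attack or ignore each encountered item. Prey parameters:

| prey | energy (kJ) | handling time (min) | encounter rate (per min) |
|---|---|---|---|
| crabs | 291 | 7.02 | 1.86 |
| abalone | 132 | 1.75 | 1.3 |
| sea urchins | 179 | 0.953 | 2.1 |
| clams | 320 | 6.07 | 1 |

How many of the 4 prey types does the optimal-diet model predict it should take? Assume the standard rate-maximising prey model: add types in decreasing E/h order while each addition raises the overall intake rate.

E/h in descending order: sea urchins 188, abalone 75.4, clams 52.7, crabs 41.5 kJ/min. The optimal diet is the largest prefix of this list for which every included type satisfies E_i/h_i > R on the types above it.
Rate on top 1: 125.2. abalone: 75.4 < 125.2 → exclude; stop.
Optimal diet: sea urchins — 1 of 4 types.

1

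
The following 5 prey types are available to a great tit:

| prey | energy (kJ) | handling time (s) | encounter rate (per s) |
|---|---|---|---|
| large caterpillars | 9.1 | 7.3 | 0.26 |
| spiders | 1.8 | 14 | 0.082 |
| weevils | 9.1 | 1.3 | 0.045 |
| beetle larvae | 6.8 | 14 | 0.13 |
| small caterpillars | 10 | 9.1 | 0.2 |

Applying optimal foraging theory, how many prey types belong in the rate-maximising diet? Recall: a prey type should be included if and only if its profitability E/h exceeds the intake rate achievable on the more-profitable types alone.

Profitabilities (E/h, kJ/s): weevils 7, large caterpillars 1.25, small caterpillars 1.1, beetle larvae 0.486, spiders 0.129. Add prey in this order while the next type's profitability exceeds the intake rate on those already taken.
Rate on top 1: 0.3869. large caterpillars: 1.25 > 0.3869 → include.
Rate on top 2: 0.9388. small caterpillars: 1.1 > 0.9388 → include.
Rate on top 3: 0.9998. beetle larvae: 0.486 < 0.9998 → exclude; stop.
Optimal diet: weevils, large caterpillars, small caterpillars — 3 of 5 types.

3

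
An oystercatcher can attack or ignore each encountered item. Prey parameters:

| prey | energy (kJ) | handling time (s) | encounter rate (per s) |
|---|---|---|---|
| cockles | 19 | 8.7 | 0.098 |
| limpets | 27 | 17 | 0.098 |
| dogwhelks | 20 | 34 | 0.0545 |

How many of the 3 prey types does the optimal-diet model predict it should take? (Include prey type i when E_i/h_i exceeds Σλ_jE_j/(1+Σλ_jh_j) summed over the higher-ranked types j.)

Rank by E/h (kJ/s): cockles 2.18, limpets 1.59, dogwhelks 0.588. Include each in turn until the next type's E/h falls below the running intake rate.
Rate on top 1: 1.005. limpets: 1.59 > 1.005 → include.
Rate on top 2: 1.281. dogwhelks: 0.588 < 1.281 → exclude; stop.
Optimal diet: cockles, limpets — 2 of 3 types.

2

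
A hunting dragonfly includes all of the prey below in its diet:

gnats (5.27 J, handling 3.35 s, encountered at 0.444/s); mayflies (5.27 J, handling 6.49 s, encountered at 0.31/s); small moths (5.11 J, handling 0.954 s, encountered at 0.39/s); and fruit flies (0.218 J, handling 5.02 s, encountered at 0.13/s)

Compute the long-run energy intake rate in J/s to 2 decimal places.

R = (0.444×5.27 + 0.31×5.27 + 0.39×5.11 + 0.13×0.218) / (1 + 0.444×3.35 + 0.31×6.49 + 0.39×0.954 + 0.13×5.02) = 5.995/5.524 = 1.085 J/s.

1.09 J/s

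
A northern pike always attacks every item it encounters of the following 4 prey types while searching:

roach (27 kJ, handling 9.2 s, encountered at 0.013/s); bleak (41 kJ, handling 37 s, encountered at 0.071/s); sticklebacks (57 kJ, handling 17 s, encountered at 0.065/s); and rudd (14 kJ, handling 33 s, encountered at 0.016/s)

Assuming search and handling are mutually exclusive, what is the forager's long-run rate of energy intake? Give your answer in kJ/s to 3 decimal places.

1.337 kJ/s

Energy encountered per unit search time: 0.013×27 + 0.071×41 + 0.065×57 + 0.016×14 = 7.191 kJ/s.
Handling time per unit search time: 0.013×9.2 + 0.071×37 + 0.065×17 + 0.016×33 = 4.38.
Rate = 7.191/(1 + 4.38) = 1.337 kJ/s.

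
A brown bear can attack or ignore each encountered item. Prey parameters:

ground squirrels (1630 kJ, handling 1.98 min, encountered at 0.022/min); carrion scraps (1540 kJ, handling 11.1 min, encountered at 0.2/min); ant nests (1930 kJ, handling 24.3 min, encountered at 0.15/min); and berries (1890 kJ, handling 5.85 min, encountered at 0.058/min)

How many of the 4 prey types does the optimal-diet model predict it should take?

3

Rank by E/h (kJ/min): ground squirrels 823, berries 323, carrion scraps 139, ant nests 79.4. Include each in turn until the next type's E/h falls below the running intake rate.
Rate on top 1: 34.36. berries: 323 > 34.36 → include.
Rate on top 2: 105.2. carrion scraps: 139 > 105.2 → include.
Rate on top 3: 125.9. ant nests: 79.4 < 125.9 → exclude; stop.
Optimal diet: ground squirrels, berries, carrion scraps — 3 of 4 types.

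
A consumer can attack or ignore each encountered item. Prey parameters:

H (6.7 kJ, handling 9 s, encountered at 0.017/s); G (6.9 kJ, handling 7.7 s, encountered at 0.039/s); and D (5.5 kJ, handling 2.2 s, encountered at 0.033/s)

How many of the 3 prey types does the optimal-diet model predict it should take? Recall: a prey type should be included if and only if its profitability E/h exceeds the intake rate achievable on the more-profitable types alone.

E/h in descending order: D 2.5, G 0.896, H 0.744 kJ/s. The optimal diet is the largest prefix of this list for which every included type satisfies E_i/h_i > R on the types above it.
Rate on top 1: 0.1692. G: 0.896 > 0.1692 → include.
Rate on top 2: 0.3282. H: 0.744 > 0.3282 → include.
Optimal diet: D, G, H — 3 of 3 types.

3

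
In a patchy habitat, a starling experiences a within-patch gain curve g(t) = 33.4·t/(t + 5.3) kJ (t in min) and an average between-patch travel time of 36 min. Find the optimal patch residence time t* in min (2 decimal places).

13.81 min

Optimal t* satisfies g'(t*) = g(t*)/(T + t*).
g'(t) = 33.4·5.3/(t + 5.3)². Setting 33.4·5.3/(t+5.3)² = 33.4t/[(t+5.3)(36+t)] gives 5.3(36+t) = t(t+5.3), so t² = 5.3×36 = 190.8.
t* = √190.8 = 13.81 min.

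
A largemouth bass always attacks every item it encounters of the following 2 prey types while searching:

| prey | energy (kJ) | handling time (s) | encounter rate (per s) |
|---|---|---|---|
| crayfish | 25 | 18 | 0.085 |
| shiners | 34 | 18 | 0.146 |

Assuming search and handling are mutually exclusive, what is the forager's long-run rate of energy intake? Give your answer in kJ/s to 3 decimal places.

R = Σλ_iE_i / (1 + Σλ_ih_i)
Numerator: 0.085×25 + 0.146×34 = 7.089
Denominator: 1 + 0.085×18 + 0.146×18 = 5.158
R = 7.089/5.158 = 1.374 kJ/s

1.374 kJ/s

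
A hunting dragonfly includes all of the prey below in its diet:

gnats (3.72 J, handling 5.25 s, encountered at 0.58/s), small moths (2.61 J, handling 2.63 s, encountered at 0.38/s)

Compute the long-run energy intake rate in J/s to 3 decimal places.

R = Σλ_iE_i / (1 + Σλ_ih_i)
Numerator: 0.58×3.72 + 0.38×2.61 = 3.149
Denominator: 1 + 0.58×5.25 + 0.38×2.63 = 5.044
R = 3.149/5.044 = 0.6243 J/s

0.624 J/s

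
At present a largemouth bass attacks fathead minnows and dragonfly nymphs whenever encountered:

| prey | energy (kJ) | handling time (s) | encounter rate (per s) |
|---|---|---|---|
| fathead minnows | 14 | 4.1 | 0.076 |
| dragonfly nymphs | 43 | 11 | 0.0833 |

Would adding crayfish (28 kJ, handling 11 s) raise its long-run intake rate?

Yes

Current rate: (0.076×14 + 0.0833×43)/(1 + 0.076×4.1 + 0.0833×11) = 2.085 kJ/s.
Profitability of crayfish: 28/11 = 2.545 kJ/s.
Since 2.545 > R, including crayfish increases the long-run rate.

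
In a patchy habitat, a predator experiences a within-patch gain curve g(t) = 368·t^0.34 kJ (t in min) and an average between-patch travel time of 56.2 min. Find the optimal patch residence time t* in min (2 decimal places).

Maximise g(t)/(T+t): set derivative to zero → g'(t)(T+t) = g(t).
g'(t) = 0.34·368·t^-0.66. Setting 0.34·368·t^-0.66 = 368·t^0.34/(56.2+t) gives 0.34(56.2+t) = t, so 0.66·t = 0.34×56.2.
t* = 0.34×56.2/0.66 = 28.95 min.

28.95 min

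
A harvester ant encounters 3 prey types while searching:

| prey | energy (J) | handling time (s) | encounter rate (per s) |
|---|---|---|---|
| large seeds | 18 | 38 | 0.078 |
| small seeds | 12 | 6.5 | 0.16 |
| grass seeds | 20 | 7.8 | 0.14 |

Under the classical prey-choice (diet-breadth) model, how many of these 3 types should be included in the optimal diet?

2

E/h in descending order: grass seeds 2.56, small seeds 1.85, large seeds 0.474 J/s. The optimal diet is the largest prefix of this list for which every included type satisfies E_i/h_i > R on the types above it.
Rate on top 1: 1.338. small seeds: 1.85 > 1.338 → include.
Rate on top 2: 1.507. large seeds: 0.474 < 1.507 → exclude; stop.
Optimal diet: grass seeds, small seeds — 2 of 3 types.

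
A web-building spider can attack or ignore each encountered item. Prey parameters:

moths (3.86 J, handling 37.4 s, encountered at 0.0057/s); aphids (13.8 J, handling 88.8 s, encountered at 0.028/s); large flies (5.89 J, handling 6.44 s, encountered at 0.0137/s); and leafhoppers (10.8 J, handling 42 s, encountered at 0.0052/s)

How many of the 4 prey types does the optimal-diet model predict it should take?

E/h in descending order: large flies 0.915, leafhoppers 0.257, aphids 0.155, moths 0.103 J/s. The optimal diet is the largest prefix of this list for which every included type satisfies E_i/h_i > R on the types above it.
Rate on top 1: 0.07415. leafhoppers: 0.257 > 0.07415 → include.
Rate on top 2: 0.1047. aphids: 0.155 > 0.1047 → include.
Rate on top 3: 0.138. moths: 0.103 < 0.138 → exclude; stop.
Optimal diet: large flies, leafhoppers, aphids — 3 of 4 types.

3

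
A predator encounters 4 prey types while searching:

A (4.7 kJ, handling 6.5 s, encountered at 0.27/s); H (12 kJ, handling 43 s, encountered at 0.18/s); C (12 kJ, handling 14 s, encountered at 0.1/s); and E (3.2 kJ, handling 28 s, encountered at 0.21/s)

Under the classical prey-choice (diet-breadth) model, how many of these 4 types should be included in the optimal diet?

Rank by E/h (kJ/s): C 0.857, A 0.723, H 0.279, E 0.114. Include each in turn until the next type's E/h falls below the running intake rate.
Rate on top 1: 0.5. A: 0.723 > 0.5 → include.
Rate on top 2: 0.5942. H: 0.279 < 0.5942 → exclude; stop.
Optimal diet: C, A — 2 of 4 types.

2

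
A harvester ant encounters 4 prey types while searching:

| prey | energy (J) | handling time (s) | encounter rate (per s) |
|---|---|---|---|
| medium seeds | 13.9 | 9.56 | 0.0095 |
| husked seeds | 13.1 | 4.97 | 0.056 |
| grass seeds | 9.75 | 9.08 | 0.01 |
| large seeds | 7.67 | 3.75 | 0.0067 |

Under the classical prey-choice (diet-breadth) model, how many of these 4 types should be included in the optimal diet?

4

E/h in descending order: husked seeds 2.64, large seeds 2.05, medium seeds 1.45, grass seeds 1.07 J/s. The optimal diet is the largest prefix of this list for which every included type satisfies E_i/h_i > R on the types above it.
Rate on top 1: 0.5739. large seeds: 2.05 > 0.5739 → include.
Rate on top 2: 0.6022. medium seeds: 1.45 > 0.6022 → include.
Rate on top 3: 0.6577. grass seeds: 1.07 > 0.6577 → include.
Optimal diet: husked seeds, large seeds, medium seeds, grass seeds — 4 of 4 types.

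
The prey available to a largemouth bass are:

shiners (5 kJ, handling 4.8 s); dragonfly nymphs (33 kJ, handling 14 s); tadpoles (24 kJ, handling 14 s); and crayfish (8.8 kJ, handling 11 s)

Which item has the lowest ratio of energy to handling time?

Profitability E/h (kJ/s): shiners = 5/4.8 = 1.04, dragonfly nymphs = 33/14 = 2.36, tadpoles = 24/14 = 1.71, crayfish = 8.8/11 = 0.8.
Ranked: dragonfly nymphs > tadpoles > shiners > crayfish.

crayfish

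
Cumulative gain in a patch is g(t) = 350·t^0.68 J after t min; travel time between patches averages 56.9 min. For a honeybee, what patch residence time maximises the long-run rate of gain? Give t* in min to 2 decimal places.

Optimal t* satisfies g'(t*) = g(t*)/(T + t*).
g'(t) = 0.68·350·t^-0.32. Setting 0.68·350·t^-0.32 = 350·t^0.68/(56.9+t) gives 0.68(56.9+t) = t, so 0.32·t = 0.68×56.9.
t* = 0.68×56.9/0.32 = 120.9 min.

120.91 min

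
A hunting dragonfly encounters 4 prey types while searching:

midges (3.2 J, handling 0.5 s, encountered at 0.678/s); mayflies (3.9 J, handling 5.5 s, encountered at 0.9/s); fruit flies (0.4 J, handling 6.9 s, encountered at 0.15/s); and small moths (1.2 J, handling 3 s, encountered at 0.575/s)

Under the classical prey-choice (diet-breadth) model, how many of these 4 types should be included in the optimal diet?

1

Rank by E/h (J/s): midges 6.4, mayflies 0.709, small moths 0.4, fruit flies 0.058. Include each in turn until the next type's E/h falls below the running intake rate.
Rate on top 1: 1.62. mayflies: 0.709 < 1.62 → exclude; stop.
Optimal diet: midges — 1 of 4 types.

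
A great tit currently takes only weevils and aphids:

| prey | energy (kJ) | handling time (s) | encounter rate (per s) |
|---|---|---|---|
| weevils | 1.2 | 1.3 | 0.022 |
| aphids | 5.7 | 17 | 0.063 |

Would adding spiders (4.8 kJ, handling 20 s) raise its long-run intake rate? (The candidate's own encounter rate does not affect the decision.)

Yes

On weevils and aphids alone, R = ΣλE/(1+Σλh) = 0.3855/2.1 = 0.1836 kJ/s.
spiders: E/h = 4.8/20 = 0.24 kJ/s.
Since 0.24 > R, including spiders increases the long-run rate.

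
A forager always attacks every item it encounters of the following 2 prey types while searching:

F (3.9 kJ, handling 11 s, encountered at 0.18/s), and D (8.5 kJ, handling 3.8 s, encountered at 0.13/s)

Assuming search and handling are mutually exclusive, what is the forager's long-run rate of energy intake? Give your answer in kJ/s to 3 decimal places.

0.520 kJ/s

R = Σλ_iE_i / (1 + Σλ_ih_i)
Numerator: 0.18×3.9 + 0.13×8.5 = 1.807
Denominator: 1 + 0.18×11 + 0.13×3.8 = 3.474
R = 1.807/3.474 = 0.5201 kJ/s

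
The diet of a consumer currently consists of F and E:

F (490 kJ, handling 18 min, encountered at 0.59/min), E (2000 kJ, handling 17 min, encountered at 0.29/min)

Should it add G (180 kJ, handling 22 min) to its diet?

On F and E alone, R = ΣλE/(1+Σλh) = 869.1/16.55 = 52.51 kJ/min.
G: E/h = 180/22 = 8.182 kJ/min.
8.182 < 52.51, so adding G would lower the average — exclude it.

No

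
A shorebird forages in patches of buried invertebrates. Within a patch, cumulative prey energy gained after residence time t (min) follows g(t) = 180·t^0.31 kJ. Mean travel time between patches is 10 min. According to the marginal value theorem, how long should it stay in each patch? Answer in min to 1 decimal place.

By the marginal value theorem, leave when the instantaneous gain rate g'(t) equals the habitat-wide average g(t)/(T + t).
g'(t) = 0.31·180·t^-0.69. Setting 0.31·180·t^-0.69 = 180·t^0.31/(10+t) gives 0.31(10+t) = t, so 0.69·t = 0.31×10.
t* = 0.31×10/0.69 = 4.493 min.

4.5 min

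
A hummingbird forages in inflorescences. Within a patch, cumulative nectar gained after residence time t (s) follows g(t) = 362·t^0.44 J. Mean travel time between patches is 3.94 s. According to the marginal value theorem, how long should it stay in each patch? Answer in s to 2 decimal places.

Optimal t* satisfies g'(t*) = g(t*)/(T + t*).
g'(t) = 0.44·362·t^-0.56. Setting 0.44·362·t^-0.56 = 362·t^0.44/(3.94+t) gives 0.44(3.94+t) = t, so 0.56·t = 0.44×3.94.
t* = 0.44×3.94/0.56 = 3.096 s.

3.10 s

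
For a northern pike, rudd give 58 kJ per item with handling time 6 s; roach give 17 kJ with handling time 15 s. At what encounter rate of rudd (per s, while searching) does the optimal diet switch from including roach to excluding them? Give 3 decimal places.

At the threshold, the rate on rudd alone equals the profitability of roach: λ·58/(1 + λ·6) = 17/15 = 1.133.
Rearranging, λ(58 − 1.133×6) = 1.133, so λ = 1.133/51.2 = 0.02214 per s.

0.022 per s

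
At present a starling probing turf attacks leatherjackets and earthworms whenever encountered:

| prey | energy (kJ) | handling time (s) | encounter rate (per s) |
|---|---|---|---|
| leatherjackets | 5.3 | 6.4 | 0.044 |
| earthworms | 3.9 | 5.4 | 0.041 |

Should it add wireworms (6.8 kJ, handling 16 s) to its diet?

Intake rate on the current diet: R = (0.044×5.3 + 0.041×3.9) / (1 + 0.044×6.4 + 0.041×5.4) = 0.3931/1.503 = 0.2615 kJ/s.
wireworms: E/h = 6.8/16 = 0.425 kJ/s.
0.425 > 0.2615, so adding wireworms raises the average — include it.

Yes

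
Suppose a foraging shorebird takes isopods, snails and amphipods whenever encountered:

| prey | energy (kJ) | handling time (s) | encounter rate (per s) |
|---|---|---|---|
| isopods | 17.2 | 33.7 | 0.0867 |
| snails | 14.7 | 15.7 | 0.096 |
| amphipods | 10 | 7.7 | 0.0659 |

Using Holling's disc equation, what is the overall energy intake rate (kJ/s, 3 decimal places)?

0.600 kJ/s

Energy encountered per unit search time: 0.0867×17.2 + 0.096×14.7 + 0.0659×10 = 3.561 kJ/s.
Handling time per unit search time: 0.0867×33.7 + 0.096×15.7 + 0.0659×7.7 = 4.936.
Rate = 3.561/(1 + 4.936) = 0.5999 kJ/s.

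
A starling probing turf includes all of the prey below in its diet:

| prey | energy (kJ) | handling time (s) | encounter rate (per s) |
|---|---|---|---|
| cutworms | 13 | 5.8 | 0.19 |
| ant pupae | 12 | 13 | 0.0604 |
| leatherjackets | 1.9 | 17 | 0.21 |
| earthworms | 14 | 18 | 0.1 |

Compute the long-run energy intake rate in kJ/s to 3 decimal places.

Energy encountered per unit search time: 0.19×13 + 0.0604×12 + 0.21×1.9 + 0.1×14 = 4.994 kJ/s.
Handling time per unit search time: 0.19×5.8 + 0.0604×13 + 0.21×17 + 0.1×18 = 7.257.
Rate = 4.994/(1 + 7.257) = 0.6048 kJ/s.

0.605 kJ/s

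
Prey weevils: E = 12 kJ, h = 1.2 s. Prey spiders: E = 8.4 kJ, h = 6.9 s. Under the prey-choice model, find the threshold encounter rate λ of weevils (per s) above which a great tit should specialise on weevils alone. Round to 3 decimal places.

0.116 per s

At the threshold, the rate on weevils alone equals the profitability of spiders: λ·12/(1 + λ·1.2) = 8.4/6.9 = 1.217.
Rearranging, λ(12 − 1.217×1.2) = 1.217, so λ = 1.217/10.54 = 0.1155 per s.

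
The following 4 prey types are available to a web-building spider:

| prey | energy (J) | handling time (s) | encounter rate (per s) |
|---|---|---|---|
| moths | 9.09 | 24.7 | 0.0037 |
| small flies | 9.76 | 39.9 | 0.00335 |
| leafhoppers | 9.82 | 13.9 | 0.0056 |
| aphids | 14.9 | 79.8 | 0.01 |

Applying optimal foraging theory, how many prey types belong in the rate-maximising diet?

4

Profitabilities (E/h, J/s): leafhoppers 0.706, moths 0.368, small flies 0.245, aphids 0.187. Add prey in this order while the next type's profitability exceeds the intake rate on those already taken.
Rate on top 1: 0.05102. moths: 0.368 > 0.05102 → include.
Rate on top 2: 0.0758. small flies: 0.245 > 0.0758 → include.
Rate on top 3: 0.09312. aphids: 0.187 > 0.09312 → include.
Optimal diet: leafhoppers, moths, small flies, aphids — 4 of 4 types.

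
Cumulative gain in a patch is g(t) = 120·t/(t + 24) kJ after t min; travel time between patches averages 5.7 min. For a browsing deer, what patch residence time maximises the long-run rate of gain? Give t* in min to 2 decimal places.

Optimal t* satisfies g'(t*) = g(t*)/(T + t*).
g'(t) = 120·24/(t + 24)². Setting 120·24/(t+24)² = 120t/[(t+24)(5.7+t)] gives 24(5.7+t) = t(t+24), so t² = 24×5.7 = 136.8.
t* = √136.8 = 11.7 min.

11.70 min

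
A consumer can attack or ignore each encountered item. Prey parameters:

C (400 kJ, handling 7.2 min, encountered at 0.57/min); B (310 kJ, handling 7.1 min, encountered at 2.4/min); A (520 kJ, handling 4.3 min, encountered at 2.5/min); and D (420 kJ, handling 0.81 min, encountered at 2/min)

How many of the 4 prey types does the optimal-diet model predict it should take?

1

Rank by E/h (kJ/min): D 519, A 121, C 55.6, B 43.7. Include each in turn until the next type's E/h falls below the running intake rate.
Rate on top 1: 320.6. A: 121 < 320.6 → exclude; stop.
Optimal diet: D — 1 of 4 types.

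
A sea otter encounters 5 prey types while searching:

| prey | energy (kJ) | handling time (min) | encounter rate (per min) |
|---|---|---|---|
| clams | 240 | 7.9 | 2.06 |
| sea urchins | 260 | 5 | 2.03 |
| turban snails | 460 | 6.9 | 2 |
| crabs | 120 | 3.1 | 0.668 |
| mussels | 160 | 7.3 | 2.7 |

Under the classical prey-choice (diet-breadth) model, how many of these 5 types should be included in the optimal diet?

1

Profitabilities (E/h, kJ/min): turban snails 66.7, sea urchins 52, crabs 38.7, clams 30.4, mussels 21.9. Add prey in this order while the next type's profitability exceeds the intake rate on those already taken.
Rate on top 1: 62.16. sea urchins: 52 < 62.16 → exclude; stop.
Optimal diet: turban snails — 1 of 5 types.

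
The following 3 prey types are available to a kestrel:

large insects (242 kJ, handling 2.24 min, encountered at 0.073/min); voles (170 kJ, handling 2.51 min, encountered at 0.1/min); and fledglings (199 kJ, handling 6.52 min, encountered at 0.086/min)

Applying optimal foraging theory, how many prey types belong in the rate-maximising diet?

E/h in descending order: large insects 108, voles 67.7, fledglings 30.5 kJ/min. The optimal diet is the largest prefix of this list for which every included type satisfies E_i/h_i > R on the types above it.
Rate on top 1: 15.18. voles: 67.7 > 15.18 → include.
Rate on top 2: 24.51. fledglings: 30.5 > 24.51 → include.
Optimal diet: large insects, voles, fledglings — 3 of 3 types.

3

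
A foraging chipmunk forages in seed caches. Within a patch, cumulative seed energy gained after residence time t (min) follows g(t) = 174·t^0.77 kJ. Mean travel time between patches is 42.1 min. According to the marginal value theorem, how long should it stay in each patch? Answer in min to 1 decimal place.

140.9 min

Maximise g(t)/(T+t): set derivative to zero → g'(t)(T+t) = g(t).
g'(t) = 0.77·174·t^-0.23. Setting 0.77·174·t^-0.23 = 174·t^0.77/(42.1+t) gives 0.77(42.1+t) = t, so 0.23·t = 0.77×42.1.
t* = 0.77×42.1/0.23 = 140.9 min.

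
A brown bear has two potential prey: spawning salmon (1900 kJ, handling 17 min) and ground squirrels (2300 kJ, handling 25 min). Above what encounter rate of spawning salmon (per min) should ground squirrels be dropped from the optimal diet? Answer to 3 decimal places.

0.274 per min

Drop ground squirrels once their profitability E₂/h₂ falls below the rate achievable on spawning salmon alone: E₂/h₂ = λE₁/(1 + λh₁).
Solve for λ: λE₁h₂ = E₂(1 + λh₁) → λ(E₁h₂ − E₂h₁) = E₂ → λ = E₂/(E₁h₂ − E₂h₁).
λ = 2300/(1900×25 − 2300×17) = 2300/8400 = 0.2738 per min.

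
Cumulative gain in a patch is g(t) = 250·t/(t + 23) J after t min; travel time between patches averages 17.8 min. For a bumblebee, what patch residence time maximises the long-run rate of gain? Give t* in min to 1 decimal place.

By the marginal value theorem, leave when the instantaneous gain rate g'(t) equals the habitat-wide average g(t)/(T + t).
g'(t) = 250·23/(t + 23)². Setting 250·23/(t+23)² = 250t/[(t+23)(17.8+t)] gives 23(17.8+t) = t(t+23), so t² = 23×17.8 = 409.4.
t* = √409.4 = 20.23 min.

20.2 min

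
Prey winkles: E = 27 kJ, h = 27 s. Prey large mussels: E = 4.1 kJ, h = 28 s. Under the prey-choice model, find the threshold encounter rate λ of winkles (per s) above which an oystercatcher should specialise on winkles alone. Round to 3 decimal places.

0.006 per s

The zero-one rule: include large mussels iff E₂/h₂ > λE₁/(1+λh₁). Equality gives the switch point.
λE₁h₂ = E₂ + λE₂h₁ ⇒ λ = E₂/(E₁h₂ − E₂h₁) = 4.1/(756 − 110.7) = 0.006354 per s.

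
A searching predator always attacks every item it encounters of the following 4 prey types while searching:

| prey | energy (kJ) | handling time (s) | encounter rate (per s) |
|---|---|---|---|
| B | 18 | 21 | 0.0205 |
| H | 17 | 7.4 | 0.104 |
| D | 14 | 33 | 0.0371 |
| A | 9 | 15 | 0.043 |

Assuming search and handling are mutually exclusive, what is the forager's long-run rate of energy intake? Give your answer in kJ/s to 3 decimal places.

0.748 kJ/s

R = Σλ_iE_i / (1 + Σλ_ih_i)
Numerator: 0.0205×18 + 0.104×17 + 0.0371×14 + 0.043×9 = 3.043
Denominator: 1 + 0.0205×21 + 0.104×7.4 + 0.0371×33 + 0.043×15 = 4.069
R = 3.043/4.069 = 0.7479 kJ/s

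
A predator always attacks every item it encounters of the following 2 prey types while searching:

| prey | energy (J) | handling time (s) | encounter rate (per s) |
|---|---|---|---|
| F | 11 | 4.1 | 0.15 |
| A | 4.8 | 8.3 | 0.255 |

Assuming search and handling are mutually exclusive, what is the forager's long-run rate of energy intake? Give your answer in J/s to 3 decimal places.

R = Σλ_iE_i / (1 + Σλ_ih_i)
Numerator: 0.15×11 + 0.255×4.8 = 2.874
Denominator: 1 + 0.15×4.1 + 0.255×8.3 = 3.732
R = 2.874/3.732 = 0.7702 J/s

0.770 J/s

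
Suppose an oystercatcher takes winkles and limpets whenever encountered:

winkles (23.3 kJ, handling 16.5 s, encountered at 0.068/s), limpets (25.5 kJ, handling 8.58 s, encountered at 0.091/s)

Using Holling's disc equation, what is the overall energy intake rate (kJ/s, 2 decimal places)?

1.35 kJ/s

R = (0.068×23.3 + 0.091×25.5) / (1 + 0.068×16.5 + 0.091×8.58) = 3.905/2.903 = 1.345 kJ/s.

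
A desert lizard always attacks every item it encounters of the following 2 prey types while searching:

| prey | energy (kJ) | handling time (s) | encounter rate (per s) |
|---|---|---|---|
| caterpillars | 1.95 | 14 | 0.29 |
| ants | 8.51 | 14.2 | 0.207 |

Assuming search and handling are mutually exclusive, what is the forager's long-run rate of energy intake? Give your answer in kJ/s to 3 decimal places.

R = Σλ_iE_i / (1 + Σλ_ih_i)
Numerator: 0.29×1.95 + 0.207×8.51 = 2.327
Denominator: 1 + 0.29×14 + 0.207×14.2 = 7.999
R = 2.327/7.999 = 0.2909 kJ/s

0.291 kJ/s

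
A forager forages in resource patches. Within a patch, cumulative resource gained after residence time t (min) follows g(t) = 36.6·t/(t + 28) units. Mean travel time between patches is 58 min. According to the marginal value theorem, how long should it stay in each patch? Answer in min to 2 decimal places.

40.30 min

By the marginal value theorem, leave when the instantaneous gain rate g'(t) equals the habitat-wide average g(t)/(T + t).
g'(t) = 36.6·28/(t + 28)². Setting 36.6·28/(t+28)² = 36.6t/[(t+28)(58+t)] gives 28(58+t) = t(t+28), so t² = 28×58 = 1624.
t* = √1624 = 40.3 min.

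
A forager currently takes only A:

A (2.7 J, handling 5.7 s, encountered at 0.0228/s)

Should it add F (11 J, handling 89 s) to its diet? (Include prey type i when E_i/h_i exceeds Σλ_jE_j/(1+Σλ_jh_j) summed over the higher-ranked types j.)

Current rate: (0.0228×2.7)/(1 + 0.0228×5.7) = 0.05448 J/s.
F: E/h = 11/89 = 0.1236 J/s.
Since 0.1236 > R, including F increases the long-run rate.

Yes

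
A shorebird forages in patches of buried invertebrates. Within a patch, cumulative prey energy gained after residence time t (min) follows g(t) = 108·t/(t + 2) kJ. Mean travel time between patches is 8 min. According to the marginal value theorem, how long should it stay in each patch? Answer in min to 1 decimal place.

4.0 min

Optimal t* satisfies g'(t*) = g(t*)/(T + t*).
g'(t) = 108·2/(t + 2)². Setting 108·2/(t+2)² = 108t/[(t+2)(8+t)] gives 2(8+t) = t(t+2), so t² = 2×8 = 16.
t* = √16 = 4 min.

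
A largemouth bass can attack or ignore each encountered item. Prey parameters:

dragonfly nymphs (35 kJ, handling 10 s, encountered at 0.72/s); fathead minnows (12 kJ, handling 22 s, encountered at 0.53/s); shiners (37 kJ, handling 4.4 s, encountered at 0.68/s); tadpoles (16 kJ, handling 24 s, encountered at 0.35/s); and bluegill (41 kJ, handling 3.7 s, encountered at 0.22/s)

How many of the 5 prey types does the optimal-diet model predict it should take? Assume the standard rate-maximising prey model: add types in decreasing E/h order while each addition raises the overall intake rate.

2

Rank by E/h (kJ/s): bluegill 11.1, shiners 8.41, dragonfly nymphs 3.5, tadpoles 0.667, fathead minnows 0.545. Include each in turn until the next type's E/h falls below the running intake rate.
Rate on top 1: 4.972. shiners: 8.41 > 4.972 → include.
Rate on top 2: 7.112. dragonfly nymphs: 3.5 < 7.112 → exclude; stop.
Optimal diet: bluegill, shiners — 2 of 5 types.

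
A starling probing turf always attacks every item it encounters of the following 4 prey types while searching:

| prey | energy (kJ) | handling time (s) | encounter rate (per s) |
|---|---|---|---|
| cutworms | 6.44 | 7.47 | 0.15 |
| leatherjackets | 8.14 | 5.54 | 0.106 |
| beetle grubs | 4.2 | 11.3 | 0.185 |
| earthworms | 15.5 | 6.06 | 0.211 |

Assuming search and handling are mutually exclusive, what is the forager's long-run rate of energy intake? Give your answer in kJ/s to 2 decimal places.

R = (0.15×6.44 + 0.106×8.14 + 0.185×4.2 + 0.211×15.5) / (1 + 0.15×7.47 + 0.106×5.54 + 0.185×11.3 + 0.211×6.06) = 5.876/6.077 = 0.967 kJ/s.

0.97 kJ/s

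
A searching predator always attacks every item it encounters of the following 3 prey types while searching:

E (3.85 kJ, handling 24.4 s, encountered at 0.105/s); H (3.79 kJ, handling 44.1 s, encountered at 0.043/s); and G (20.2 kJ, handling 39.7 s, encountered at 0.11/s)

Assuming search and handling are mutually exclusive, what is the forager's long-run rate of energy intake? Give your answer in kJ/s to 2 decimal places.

Energy encountered per unit search time: 0.105×3.85 + 0.043×3.79 + 0.11×20.2 = 2.789 kJ/s.
Handling time per unit search time: 0.105×24.4 + 0.043×44.1 + 0.11×39.7 = 8.825.
Rate = 2.789/(1 + 8.825) = 0.2839 kJ/s.

0.28 kJ/s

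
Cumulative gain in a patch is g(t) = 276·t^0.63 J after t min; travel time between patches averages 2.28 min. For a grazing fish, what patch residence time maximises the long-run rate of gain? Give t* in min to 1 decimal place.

Maximise g(t)/(T+t): set derivative to zero → g'(t)(T+t) = g(t).
g'(t) = 0.63·276·t^-0.37. Setting 0.63·276·t^-0.37 = 276·t^0.63/(2.28+t) gives 0.63(2.28+t) = t, so 0.37·t = 0.63×2.28.
t* = 0.63×2.28/0.37 = 3.882 min.

3.9 min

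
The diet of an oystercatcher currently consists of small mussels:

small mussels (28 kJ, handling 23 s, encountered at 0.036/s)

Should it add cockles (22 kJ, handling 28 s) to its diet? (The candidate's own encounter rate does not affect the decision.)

On small mussels alone, R = ΣλE/(1+Σλh) = 1.008/1.828 = 0.5514 kJ/s.
cockles: E/h = 22/28 = 0.7857 kJ/s.
Since 0.7857 > R, including cockles increases the long-run rate.

Yes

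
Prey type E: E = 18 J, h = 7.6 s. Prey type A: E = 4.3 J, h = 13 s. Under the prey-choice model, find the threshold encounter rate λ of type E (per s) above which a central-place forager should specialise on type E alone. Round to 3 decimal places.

The zero-one rule: include type A iff E₂/h₂ > λE₁/(1+λh₁). Equality gives the switch point.
λE₁h₂ = E₂ + λE₂h₁ ⇒ λ = E₂/(E₁h₂ − E₂h₁) = 4.3/(234 − 32.68) = 0.02136 per s.

0.021 per s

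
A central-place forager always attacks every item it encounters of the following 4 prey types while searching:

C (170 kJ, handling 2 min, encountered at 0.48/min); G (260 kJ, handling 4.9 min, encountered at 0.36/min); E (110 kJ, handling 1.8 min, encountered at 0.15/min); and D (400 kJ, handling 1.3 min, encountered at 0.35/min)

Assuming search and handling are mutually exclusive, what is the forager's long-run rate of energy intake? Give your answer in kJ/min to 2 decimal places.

74.56 kJ/min

Energy encountered per unit search time: 0.48×170 + 0.36×260 + 0.15×110 + 0.35×400 = 331.7 kJ/min.
Handling time per unit search time: 0.48×2 + 0.36×4.9 + 0.15×1.8 + 0.35×1.3 = 3.449.
Rate = 331.7/(1 + 3.449) = 74.56 kJ/min.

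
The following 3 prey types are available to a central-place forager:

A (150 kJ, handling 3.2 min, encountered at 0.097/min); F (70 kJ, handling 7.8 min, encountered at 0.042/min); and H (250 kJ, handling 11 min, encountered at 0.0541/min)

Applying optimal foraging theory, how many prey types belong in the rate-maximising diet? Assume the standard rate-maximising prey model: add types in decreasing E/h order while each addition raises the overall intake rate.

E/h in descending order: A 46.9, H 22.7, F 8.97 kJ/min. The optimal diet is the largest prefix of this list for which every included type satisfies E_i/h_i > R on the types above it.
Rate on top 1: 11.1. H: 22.7 > 11.1 → include.
Rate on top 2: 14.73. F: 8.97 < 14.73 → exclude; stop.
Optimal diet: A, H — 2 of 3 types.

2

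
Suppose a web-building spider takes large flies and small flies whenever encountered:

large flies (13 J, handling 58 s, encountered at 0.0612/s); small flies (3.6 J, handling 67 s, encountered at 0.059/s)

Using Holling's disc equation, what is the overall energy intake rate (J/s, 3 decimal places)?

Energy encountered per unit search time: 0.0612×13 + 0.059×3.6 = 1.008 J/s.
Handling time per unit search time: 0.0612×58 + 0.059×67 = 7.503.
Rate = 1.008/(1 + 7.503) = 0.1186 J/s.

0.119 J/s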